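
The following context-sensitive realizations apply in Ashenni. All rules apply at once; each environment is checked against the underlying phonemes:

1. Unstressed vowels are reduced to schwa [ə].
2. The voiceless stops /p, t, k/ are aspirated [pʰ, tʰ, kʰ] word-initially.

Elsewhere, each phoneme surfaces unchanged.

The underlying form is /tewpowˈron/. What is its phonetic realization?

/t/ meets the environment for rule 2 (word-initially) → [tʰ].
Rule 1 applies to /e/ (between /t/ and /w/: in an unstressed syllable) → [ə].
/p/ — between /w/ and /o/; rule 2 does not apply here → [p].
Rule 1 applies to /o/ (between /p/ and /w/: in an unstressed syllable) → [ə].
/o/ (between /r/ and /n/) fails the environment for rule 1, so it stays [o].

[tʰəwpəwˈron]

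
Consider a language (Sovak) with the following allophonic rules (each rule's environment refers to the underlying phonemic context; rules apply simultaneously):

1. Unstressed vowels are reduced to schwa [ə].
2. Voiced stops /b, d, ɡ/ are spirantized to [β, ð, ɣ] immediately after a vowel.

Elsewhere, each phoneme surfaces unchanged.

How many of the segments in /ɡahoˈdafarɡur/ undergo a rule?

Segments that undergo a rule: /a/ → [ə] (rule 1); /o/ → [ə] (rule 1); /d/ → [ð] (rule 2); /a/ → [ə] (rule 1); /u/ → [ə] (rule 1).
All other segments surface unchanged.

5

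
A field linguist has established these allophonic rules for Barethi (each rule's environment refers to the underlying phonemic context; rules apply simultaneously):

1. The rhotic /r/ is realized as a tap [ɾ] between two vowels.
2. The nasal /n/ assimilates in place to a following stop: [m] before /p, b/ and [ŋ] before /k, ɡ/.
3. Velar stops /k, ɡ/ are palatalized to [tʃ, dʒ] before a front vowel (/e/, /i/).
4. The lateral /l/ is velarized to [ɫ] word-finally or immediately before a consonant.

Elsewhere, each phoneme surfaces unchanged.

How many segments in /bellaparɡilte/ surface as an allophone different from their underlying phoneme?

3

Segments that undergo a rule: /l/ → [ɫ] (rule 4); /ɡ/ → [dʒ] (rule 3); /l/ → [ɫ] (rule 4).
All other segments surface unchanged.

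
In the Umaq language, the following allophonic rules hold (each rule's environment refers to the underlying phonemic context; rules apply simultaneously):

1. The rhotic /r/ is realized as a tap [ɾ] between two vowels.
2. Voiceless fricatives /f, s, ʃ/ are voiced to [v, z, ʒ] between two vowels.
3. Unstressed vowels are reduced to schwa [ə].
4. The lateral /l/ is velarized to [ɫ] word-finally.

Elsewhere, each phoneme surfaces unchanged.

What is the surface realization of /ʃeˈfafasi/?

/ʃ/ (word-initial) is in the target of rule 2 but the environment (between two vowels) is not met → [ʃ].
/e/ (between /ʃ/ and /f/): in an unstressed syllable, so rule 3 applies → [ə].
/f/ — between /e/ and /a/, between two vowels — surfaces as [v] (rule 2).
/a/ — between /f/ and /f/; rule 3 does not apply here → [a].
/f/ — between /a/ and /a/, between two vowels — surfaces as [v] (rule 2).
Rule 3 applies to /a/ (between /f/ and /s/: in an unstressed syllable) → [ə].
Rule 2 applies to /s/ (between /a/ and /i/: between two vowels) → [z].
/i/ (word-final): in an unstressed syllable, so rule 3 applies → [ə].

[ʃəˈvavəzə]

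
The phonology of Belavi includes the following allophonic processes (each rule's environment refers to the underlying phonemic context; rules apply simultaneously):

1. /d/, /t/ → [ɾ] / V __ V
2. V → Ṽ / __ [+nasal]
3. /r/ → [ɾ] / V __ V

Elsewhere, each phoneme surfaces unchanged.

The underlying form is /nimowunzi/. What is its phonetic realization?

[nĩmowũnzi]

/n/ (word-initial) is unaffected → [n].
Rule 2 applies to /i/ (between /n/ and /m/: before a nasal consonant) → [ĩ].
/m/ (between /i/ and /o/) is unaffected → [m].
/o/ — between /m/ and /w/; rule 2 does not apply here → [o].
/w/ — not in any rule's target class → [w].
Rule 2 applies to /u/ (between /w/ and /n/: before a nasal consonant) → [ũ].
/n/ stays [n].
/z/ (between /n/ and /i/): no rule targets it → [z].
/i/ (word-final) fails the environment for rule 2, so it stays [i].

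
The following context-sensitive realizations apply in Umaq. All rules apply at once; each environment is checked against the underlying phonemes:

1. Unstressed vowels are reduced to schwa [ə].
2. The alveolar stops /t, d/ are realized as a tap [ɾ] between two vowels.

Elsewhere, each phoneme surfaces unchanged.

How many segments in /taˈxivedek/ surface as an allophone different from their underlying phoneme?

4

Segments that undergo a rule: /a/ → [ə] (rule 1); /e/ → [ə] (rule 1); /d/ → [ɾ] (rule 2); /e/ → [ə] (rule 1).
All other segments surface unchanged.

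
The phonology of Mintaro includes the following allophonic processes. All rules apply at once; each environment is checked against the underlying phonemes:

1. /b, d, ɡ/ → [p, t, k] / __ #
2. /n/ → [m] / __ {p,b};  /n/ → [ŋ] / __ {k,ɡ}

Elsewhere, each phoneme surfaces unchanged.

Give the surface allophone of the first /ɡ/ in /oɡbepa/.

[ɡ]

/ɡ/ (between /o/ and /b/): rule 1 targets it, but not word-finally → unchanged [ɡ].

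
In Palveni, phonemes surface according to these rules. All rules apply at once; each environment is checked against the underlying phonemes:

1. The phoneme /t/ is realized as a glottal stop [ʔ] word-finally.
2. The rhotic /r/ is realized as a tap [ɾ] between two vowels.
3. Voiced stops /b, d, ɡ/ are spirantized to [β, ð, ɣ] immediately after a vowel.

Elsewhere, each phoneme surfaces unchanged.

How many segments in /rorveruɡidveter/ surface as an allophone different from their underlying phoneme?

Segments that undergo a rule: /r/ → [ɾ] (rule 2); /ɡ/ → [ɣ] (rule 3); /d/ → [ð] (rule 3).
All other segments surface unchanged.

3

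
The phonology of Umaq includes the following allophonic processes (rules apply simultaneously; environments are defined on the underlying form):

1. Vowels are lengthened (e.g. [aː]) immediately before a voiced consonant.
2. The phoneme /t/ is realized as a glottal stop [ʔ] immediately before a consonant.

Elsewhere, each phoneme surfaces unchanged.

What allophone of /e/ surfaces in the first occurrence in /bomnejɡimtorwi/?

[eː]

/e/ (between /n/ and /j/): before a voiced consonant, so rule 1 applies → [eː].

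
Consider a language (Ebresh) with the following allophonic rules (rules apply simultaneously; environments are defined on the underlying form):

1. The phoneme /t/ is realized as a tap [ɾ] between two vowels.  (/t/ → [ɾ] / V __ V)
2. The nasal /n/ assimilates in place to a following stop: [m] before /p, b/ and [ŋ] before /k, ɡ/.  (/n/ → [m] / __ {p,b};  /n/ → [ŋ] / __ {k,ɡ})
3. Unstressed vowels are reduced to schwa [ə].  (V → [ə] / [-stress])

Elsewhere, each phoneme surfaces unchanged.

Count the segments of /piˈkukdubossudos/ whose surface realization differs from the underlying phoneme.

Segments that undergo a rule: /i/ → [ə] (rule 3); /u/ → [ə] (rule 3); /o/ → [ə] (rule 3); /u/ → [ə] (rule 3); /o/ → [ə] (rule 3).
All other segments surface unchanged.

5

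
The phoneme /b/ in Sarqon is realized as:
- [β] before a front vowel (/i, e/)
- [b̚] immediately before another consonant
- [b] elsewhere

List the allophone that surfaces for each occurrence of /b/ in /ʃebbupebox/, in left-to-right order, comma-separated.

Occurrence 1 (position 3): immediately before another consonant → [b̚].
Occurrence 2 (position 4): no conditioning environment matches → elsewhere allophone [b].
Occurrence 3 (position 8): no conditioning environment matches → elsewhere allophone [b].

[b̚], [b], [b]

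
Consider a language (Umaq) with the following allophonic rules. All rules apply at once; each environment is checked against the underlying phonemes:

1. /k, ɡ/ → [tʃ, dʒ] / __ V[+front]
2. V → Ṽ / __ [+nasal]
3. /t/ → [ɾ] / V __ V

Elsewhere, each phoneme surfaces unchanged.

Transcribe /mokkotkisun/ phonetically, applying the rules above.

/m/ — not in any rule's target class → [m].
/o/ (between /m/ and /k/): rule 2 targets it, but not before a nasal consonant → unchanged [o].
/k/ — between /o/ and /k/; rule 1 does not apply here → [k].
/k/ (between /k/ and /o/) is in the target of rule 1 but the environment (before a front vowel) is not met → [k].
/o/ (between /k/ and /t/) fails the environment for rule 2, so it stays [o].
/t/ — between /o/ and /k/; rule 3 does not apply here → [t].
/k/ — between /t/ and /i/, before a front vowel — surfaces as [tʃ] (rule 1).
/i/ (between /k/ and /s/): rule 2 targets it, but not before a nasal consonant → unchanged [i].
/s/ — not in any rule's target class → [s].
Rule 2 applies to /u/ (between /s/ and /n/: before a nasal consonant) → [ũ].
/n/ (word-final): no rule targets it → [n].

[mokkottʃisũn]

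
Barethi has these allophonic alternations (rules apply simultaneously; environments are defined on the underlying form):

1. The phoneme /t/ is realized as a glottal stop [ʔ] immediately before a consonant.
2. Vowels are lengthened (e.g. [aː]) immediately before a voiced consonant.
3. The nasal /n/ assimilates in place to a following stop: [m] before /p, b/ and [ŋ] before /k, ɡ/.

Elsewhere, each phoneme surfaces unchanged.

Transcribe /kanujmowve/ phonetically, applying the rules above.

/k/ — not in any rule's target class → [k].
/a/ — between /k/ and /n/, before a voiced consonant — surfaces as [aː] (rule 2).
/n/ (between /a/ and /u/) fails the environment for rule 3, so it stays [n].
Rule 2 applies to /u/ (between /n/ and /j/: before a voiced consonant) → [uː].
/j/ (between /u/ and /m/): no rule targets it → [j].
/m/ stays [m].
/o/ (between /m/ and /w/): before a voiced consonant, so rule 2 applies → [oː].
/w/ stays [w].
/v/ stays [v].
/e/ (word-final): rule 2 targets it, but not before a voiced consonant → unchanged [e].

[kaːnuːjmoːwve]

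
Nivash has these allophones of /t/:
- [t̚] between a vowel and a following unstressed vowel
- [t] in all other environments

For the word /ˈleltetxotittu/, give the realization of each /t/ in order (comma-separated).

[t], [t], [t̚], [t], [t]

Occurrence 1 (position 4): no conditioning environment matches → elsewhere allophone [t].
Occurrence 2 (position 6): no conditioning environment matches → elsewhere allophone [t].
Occurrence 3 (position 9): between a vowel and a following unstressed vowel → [t̚].
Occurrence 4 (position 11): no conditioning environment matches → elsewhere allophone [t].
Occurrence 5 (position 12): no conditioning environment matches → elsewhere allophone [t].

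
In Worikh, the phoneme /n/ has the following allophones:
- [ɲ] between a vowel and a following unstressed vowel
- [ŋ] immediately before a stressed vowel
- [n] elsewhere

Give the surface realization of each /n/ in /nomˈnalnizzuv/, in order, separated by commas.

Occurrence 1 (position 1): no conditioning environment matches → elsewhere allophone [n].
Occurrence 2 (position 4): immediately before a stressed vowel → [ŋ].
Occurrence 3 (position 7): no conditioning environment matches → elsewhere allophone [n].

[n], [ŋ], [n]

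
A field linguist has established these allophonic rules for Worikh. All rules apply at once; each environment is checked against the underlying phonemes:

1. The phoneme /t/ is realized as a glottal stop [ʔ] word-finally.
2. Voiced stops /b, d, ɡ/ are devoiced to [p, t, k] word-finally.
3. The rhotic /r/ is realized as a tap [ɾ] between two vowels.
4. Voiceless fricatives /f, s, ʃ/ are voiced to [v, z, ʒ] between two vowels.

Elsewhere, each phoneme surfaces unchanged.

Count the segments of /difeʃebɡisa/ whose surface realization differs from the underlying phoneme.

Segments that undergo a rule: /f/ → [v] (rule 4); /ʃ/ → [ʒ] (rule 4); /s/ → [z] (rule 4).
All other segments surface unchanged.

3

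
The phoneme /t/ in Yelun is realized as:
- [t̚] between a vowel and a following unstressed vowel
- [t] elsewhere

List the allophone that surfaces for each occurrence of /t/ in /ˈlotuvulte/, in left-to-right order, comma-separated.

Occurrence 1 (position 3): between a vowel and a following unstressed vowel → [t̚].
Occurrence 2 (position 8): no conditioning environment matches → elsewhere allophone [t].

[t̚], [t]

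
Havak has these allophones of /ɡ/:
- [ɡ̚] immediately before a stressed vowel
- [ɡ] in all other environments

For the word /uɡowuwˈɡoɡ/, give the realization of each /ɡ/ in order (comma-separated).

[ɡ], [ɡ̚], [ɡ]

Occurrence 1 (position 2): no conditioning environment matches → elsewhere allophone [ɡ].
Occurrence 2 (position 7): immediately before a stressed vowel → [ɡ̚].
Occurrence 3 (position 9): no conditioning environment matches → elsewhere allophone [ɡ].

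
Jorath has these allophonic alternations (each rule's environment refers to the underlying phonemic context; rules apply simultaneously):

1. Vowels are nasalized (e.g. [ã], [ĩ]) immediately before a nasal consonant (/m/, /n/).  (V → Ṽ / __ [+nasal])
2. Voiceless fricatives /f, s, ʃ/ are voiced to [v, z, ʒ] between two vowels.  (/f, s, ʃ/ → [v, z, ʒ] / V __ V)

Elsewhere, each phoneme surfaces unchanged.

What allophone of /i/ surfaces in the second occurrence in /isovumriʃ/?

/i/ (between /r/ and /ʃ/): rule 1 targets it, but not before a nasal consonant → unchanged [i].

[i]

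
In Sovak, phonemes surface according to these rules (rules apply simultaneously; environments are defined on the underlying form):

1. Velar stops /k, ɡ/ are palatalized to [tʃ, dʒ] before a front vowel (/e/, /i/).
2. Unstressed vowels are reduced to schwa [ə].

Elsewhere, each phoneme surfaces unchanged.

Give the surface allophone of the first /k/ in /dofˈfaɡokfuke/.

/k/ — between /o/ and /f/; rule 1 does not apply here → [k].

[k]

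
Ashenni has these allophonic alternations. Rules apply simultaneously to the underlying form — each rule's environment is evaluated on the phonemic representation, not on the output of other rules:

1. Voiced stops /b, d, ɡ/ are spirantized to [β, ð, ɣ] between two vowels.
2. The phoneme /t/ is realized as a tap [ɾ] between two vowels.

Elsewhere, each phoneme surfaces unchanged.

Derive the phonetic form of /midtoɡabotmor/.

/m/ (word-initial): no rule targets it → [m].
/i/ (between /m/ and /d/): no rule targets it → [i].
/d/ — between /i/ and /t/; rule 1 does not apply here → [d].
/t/ (between /d/ and /o/) is in the target of rule 2 but the environment (between two vowels) is not met → [t].
/o/ (between /t/ and /ɡ/): no rule targets it → [o].
/ɡ/ meets the environment for rule 1 (between two vowels) → [ɣ].
/a/ stays [a].
/b/ — between /a/ and /o/, between two vowels — surfaces as [β] (rule 1).
/o/ — not in any rule's target class → [o].
/t/ (between /o/ and /m/) fails the environment for rule 2, so it stays [t].
/m/ (between /t/ and /o/) is unaffected → [m].
/o/ (between /m/ and /r/) is unaffected → [o].
/r/ (word-final) is unaffected → [r].

[midtoɣaβotmor]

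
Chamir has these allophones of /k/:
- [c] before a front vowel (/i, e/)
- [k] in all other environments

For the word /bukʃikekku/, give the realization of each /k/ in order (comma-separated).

Occurrence 1 (position 3): no conditioning environment matches → elsewhere allophone [k].
Occurrence 2 (position 6): before a front vowel → [c].
Occurrence 3 (position 8): no conditioning environment matches → elsewhere allophone [k].
Occurrence 4 (position 9): no conditioning environment matches → elsewhere allophone [k].

[k], [c], [k], [k]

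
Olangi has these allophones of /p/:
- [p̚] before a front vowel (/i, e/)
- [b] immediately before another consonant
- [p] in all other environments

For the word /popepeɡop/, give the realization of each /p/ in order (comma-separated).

[p], [p̚], [p̚], [p]

Occurrence 1 (position 1): no conditioning environment matches → elsewhere allophone [p].
Occurrence 2 (position 3): before a front vowel (/i, e/) → [p̚].
Occurrence 3 (position 5): before a front vowel (/i, e/) → [p̚].
Occurrence 4 (position 9): no conditioning environment matches → elsewhere allophone [p].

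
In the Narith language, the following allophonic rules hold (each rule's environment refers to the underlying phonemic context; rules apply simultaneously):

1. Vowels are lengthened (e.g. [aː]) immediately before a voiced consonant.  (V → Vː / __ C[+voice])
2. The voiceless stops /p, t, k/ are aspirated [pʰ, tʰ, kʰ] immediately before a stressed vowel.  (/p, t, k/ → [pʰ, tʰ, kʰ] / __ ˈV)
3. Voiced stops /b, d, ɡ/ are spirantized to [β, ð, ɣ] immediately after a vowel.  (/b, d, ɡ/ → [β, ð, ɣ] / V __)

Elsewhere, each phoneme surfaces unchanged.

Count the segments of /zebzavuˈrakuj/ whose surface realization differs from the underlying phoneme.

Segments that undergo a rule: /e/ → [eː] (rule 1); /b/ → [β] (rule 3); /a/ → [aː] (rule 1); /u/ → [uː] (rule 1); /u/ → [uː] (rule 1).
All other segments surface unchanged.

5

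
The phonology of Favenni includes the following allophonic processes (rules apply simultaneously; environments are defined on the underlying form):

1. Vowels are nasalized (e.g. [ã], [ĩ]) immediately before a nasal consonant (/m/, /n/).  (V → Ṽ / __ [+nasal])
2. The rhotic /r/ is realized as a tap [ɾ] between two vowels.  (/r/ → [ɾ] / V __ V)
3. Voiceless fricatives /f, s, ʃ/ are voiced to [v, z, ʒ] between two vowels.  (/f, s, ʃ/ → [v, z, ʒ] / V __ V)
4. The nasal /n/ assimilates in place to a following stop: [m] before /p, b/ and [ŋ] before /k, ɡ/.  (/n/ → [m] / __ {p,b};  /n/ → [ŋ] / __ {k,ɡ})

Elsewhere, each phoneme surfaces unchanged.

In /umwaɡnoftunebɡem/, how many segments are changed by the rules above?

3

Segments that undergo a rule: /u/ → [ũ] (rule 1); /u/ → [ũ] (rule 1); /e/ → [ẽ] (rule 1).
All other segments surface unchanged.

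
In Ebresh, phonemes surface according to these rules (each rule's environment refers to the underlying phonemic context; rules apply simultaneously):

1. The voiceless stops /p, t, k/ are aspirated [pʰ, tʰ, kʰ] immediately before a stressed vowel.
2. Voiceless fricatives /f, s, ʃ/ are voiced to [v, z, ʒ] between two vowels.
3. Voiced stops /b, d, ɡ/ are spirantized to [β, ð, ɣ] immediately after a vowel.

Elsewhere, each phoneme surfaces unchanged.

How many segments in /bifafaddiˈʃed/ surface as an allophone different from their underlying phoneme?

5

Segments that undergo a rule: /f/ → [v] (rule 2); /f/ → [v] (rule 2); /d/ → [ð] (rule 3); /ʃ/ → [ʒ] (rule 2); /d/ → [ð] (rule 3).
All other segments surface unchanged.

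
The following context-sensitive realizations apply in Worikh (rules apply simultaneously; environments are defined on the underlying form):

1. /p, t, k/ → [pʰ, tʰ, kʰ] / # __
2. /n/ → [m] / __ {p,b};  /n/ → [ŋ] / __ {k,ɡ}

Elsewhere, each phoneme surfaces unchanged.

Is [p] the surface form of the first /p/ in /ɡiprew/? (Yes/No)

Yes

/p/ (between /i/ and /r/) is in the target of rule 1 but the environment (word-initially) is not met → [p].
The actual realization is [p], which matches [p].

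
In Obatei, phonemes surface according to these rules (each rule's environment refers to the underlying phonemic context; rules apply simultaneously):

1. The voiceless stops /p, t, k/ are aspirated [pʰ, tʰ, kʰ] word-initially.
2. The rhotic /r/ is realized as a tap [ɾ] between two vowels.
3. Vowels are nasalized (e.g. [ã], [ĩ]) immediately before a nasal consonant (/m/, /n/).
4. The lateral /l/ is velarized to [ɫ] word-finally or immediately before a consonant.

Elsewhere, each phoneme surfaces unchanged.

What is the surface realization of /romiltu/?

[rõmiɫtu]

/r/ (word-initial): rule 2 targets it, but not between two vowels → unchanged [r].
/o/ — between /r/ and /m/, before a nasal consonant — surfaces as [õ] (rule 3).
/m/ (between /o/ and /i/) is unaffected → [m].
/i/ — between /m/ and /l/; rule 3 does not apply here → [i].
/l/ (between /i/ and /t/): word-finally or immediately before a consonant, so rule 4 applies → [ɫ].
/t/ (between /l/ and /u/) is in the target of rule 1 but the environment (word-initially) is not met → [t].
/u/ (word-final): rule 3 targets it, but not before a nasal consonant → unchanged [u].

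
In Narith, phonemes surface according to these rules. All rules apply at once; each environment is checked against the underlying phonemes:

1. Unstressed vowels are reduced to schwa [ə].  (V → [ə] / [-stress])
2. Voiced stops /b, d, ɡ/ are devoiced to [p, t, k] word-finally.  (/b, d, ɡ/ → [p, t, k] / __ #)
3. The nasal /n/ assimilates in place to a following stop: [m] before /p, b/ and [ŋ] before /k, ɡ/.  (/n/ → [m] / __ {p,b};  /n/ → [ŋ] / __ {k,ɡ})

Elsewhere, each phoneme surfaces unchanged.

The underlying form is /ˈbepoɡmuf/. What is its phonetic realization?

/b/ — word-initial; rule 2 does not apply here → [b].
/e/ — between /b/ and /p/; rule 1 does not apply here → [e].
/o/ — between /p/ and /ɡ/, in an unstressed syllable — surfaces as [ə] (rule 1).
/ɡ/ — between /o/ and /m/; rule 2 does not apply here → [ɡ].
/u/ (between /m/ and /f/) occurs in an unstressed syllable → [ə] by rule 1.

[ˈbepəɡməf]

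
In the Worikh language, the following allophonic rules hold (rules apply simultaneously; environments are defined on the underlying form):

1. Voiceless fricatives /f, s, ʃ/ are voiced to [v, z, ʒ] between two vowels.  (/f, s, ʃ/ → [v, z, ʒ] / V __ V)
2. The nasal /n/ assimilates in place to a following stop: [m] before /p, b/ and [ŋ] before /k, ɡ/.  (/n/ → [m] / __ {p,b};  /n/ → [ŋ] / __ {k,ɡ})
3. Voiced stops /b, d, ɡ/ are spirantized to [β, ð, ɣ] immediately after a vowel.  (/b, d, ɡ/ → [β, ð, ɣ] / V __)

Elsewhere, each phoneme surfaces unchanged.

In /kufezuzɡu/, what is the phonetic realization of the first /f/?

/f/ — between /u/ and /e/, between two vowels — surfaces as [v] (rule 1).

[v]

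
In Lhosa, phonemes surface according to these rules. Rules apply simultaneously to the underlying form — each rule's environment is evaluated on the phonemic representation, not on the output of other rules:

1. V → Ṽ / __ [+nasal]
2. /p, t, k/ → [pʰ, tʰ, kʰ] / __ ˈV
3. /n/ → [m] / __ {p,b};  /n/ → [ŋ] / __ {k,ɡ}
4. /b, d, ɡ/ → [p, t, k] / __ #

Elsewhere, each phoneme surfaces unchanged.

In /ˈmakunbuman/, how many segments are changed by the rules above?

Segments that undergo a rule: /u/ → [ũ] (rule 1); /n/ → [m] (rule 3); /u/ → [ũ] (rule 1); /a/ → [ã] (rule 1).
All other segments surface unchanged.

4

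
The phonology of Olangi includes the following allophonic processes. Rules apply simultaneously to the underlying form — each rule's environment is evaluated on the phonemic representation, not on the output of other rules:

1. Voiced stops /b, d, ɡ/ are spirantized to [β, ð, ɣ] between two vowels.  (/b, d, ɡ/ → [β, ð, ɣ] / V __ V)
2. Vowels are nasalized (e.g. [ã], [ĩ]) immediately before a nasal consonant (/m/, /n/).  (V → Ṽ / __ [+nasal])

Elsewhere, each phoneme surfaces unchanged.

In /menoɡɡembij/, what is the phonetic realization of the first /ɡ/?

/ɡ/ (between /o/ and /ɡ/): rule 1 targets it, but not between two vowels → unchanged [ɡ].

[ɡ]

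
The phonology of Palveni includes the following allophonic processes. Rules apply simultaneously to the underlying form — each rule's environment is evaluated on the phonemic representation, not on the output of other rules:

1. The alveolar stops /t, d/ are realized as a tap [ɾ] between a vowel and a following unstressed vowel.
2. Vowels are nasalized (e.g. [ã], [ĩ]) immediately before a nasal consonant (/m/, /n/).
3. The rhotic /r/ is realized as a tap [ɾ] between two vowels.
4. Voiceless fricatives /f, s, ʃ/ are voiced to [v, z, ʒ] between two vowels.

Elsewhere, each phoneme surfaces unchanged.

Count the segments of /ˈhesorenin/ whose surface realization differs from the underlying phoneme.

4

Segments that undergo a rule: /s/ → [z] (rule 4); /r/ → [ɾ] (rule 3); /e/ → [ẽ] (rule 2); /i/ → [ĩ] (rule 2).
All other segments surface unchanged.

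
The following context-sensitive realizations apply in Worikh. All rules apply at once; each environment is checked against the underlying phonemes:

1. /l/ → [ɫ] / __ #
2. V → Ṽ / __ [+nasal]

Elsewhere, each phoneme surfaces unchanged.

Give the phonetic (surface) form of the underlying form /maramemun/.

[marãmẽmũn]

/a/ — between /m/ and /r/; rule 2 does not apply here → [a].
Rule 2 applies to /a/ (between /r/ and /m/: before a nasal consonant) → [ã].
/e/ (between /m/ and /m/) occurs before a nasal consonant → [ẽ] by rule 2.
/u/ — between /m/ and /n/, before a nasal consonant — surfaces as [ũ] (rule 2).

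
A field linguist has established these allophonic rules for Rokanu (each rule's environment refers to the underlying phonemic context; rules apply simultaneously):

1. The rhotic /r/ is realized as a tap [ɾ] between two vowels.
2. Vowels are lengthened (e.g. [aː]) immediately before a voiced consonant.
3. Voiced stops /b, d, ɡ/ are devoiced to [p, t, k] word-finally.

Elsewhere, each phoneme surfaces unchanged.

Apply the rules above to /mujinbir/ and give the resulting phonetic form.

[muːjiːnbiːr]

/m/ stays [m].
/u/ (between /m/ and /j/) occurs before a voiced consonant → [uː] by rule 2.
/j/ — not in any rule's target class → [j].
/i/ meets the environment for rule 2 (before a voiced consonant) → [iː].
/n/ (between /i/ and /b/) is unaffected → [n].
/b/ (between /n/ and /i/) is in the target of rule 3 but the environment (word-finally) is not met → [b].
/i/ meets the environment for rule 2 (before a voiced consonant) → [iː].
/r/ (word-final): rule 1 targets it, but not between two vowels → unchanged [r].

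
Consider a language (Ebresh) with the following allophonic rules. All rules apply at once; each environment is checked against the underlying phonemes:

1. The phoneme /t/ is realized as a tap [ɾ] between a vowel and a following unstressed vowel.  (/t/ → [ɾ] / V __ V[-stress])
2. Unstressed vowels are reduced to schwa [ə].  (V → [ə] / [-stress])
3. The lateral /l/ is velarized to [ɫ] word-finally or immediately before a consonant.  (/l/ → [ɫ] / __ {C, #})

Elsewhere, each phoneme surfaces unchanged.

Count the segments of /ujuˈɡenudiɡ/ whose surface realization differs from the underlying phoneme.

4

Segments that undergo a rule: /u/ → [ə] (rule 2); /u/ → [ə] (rule 2); /u/ → [ə] (rule 2); /i/ → [ə] (rule 2).
All other segments surface unchanged.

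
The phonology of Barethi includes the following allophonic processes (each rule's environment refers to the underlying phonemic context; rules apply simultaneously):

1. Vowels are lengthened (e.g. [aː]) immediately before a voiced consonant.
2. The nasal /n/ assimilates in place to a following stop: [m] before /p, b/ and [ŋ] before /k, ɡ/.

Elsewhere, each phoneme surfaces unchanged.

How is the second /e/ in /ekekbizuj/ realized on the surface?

[e]

/e/ — between /k/ and /k/; rule 1 does not apply here → [e].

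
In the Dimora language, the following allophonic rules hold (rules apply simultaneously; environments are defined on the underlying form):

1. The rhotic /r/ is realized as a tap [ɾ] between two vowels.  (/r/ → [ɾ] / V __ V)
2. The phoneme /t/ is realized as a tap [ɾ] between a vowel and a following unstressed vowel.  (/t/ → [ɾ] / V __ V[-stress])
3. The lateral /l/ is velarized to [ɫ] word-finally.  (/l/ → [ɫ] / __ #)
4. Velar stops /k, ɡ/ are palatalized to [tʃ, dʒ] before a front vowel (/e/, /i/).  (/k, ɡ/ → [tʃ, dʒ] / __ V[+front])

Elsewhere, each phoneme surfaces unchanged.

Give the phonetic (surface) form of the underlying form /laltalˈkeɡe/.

/l/ (word-initial) fails the environment for rule 3, so it stays [l].
/a/ stays [a].
/l/ (between /a/ and /t/) fails the environment for rule 3, so it stays [l].
/t/ (between /l/ and /a/) fails the environment for rule 2, so it stays [t].
/a/ stays [a].
/l/ (between /a/ and /k/) fails the environment for rule 3, so it stays [l].
/k/ — between /l/ and /e/, before a front vowel — surfaces as [tʃ] (rule 4).
/e/ — not in any rule's target class → [e].
Rule 4 applies to /ɡ/ (between /e/ and /e/: before a front vowel) → [dʒ].
/e/ — not in any rule's target class → [e].

[laltalˈtʃedʒe]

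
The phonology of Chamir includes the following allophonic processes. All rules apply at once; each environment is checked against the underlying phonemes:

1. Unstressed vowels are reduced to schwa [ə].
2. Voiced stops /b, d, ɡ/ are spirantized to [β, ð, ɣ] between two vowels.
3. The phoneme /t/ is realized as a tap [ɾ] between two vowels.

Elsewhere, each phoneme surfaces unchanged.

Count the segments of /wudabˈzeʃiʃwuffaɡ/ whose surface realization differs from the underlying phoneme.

Segments that undergo a rule: /u/ → [ə] (rule 1); /d/ → [ð] (rule 2); /a/ → [ə] (rule 1); /i/ → [ə] (rule 1); /u/ → [ə] (rule 1); /a/ → [ə] (rule 1).
All other segments surface unchanged.

6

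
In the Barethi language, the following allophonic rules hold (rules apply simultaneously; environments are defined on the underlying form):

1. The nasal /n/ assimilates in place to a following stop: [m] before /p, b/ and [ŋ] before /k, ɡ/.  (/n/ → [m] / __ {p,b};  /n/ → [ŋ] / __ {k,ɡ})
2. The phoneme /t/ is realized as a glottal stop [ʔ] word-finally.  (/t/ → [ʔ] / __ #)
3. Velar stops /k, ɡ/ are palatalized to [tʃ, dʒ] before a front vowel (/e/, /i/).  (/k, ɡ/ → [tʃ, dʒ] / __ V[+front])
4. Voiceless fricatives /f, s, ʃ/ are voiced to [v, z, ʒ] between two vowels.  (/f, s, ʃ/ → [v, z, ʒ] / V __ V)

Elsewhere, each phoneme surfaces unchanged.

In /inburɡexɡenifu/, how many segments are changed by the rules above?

Segments that undergo a rule: /n/ → [m] (rule 1); /ɡ/ → [dʒ] (rule 3); /ɡ/ → [dʒ] (rule 3); /f/ → [v] (rule 4).
All other segments surface unchanged.

4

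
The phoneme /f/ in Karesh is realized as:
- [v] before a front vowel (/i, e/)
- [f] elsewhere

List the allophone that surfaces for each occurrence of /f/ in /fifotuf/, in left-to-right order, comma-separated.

Occurrence 1 (position 1): before a front vowel (/i, e/) → [v].
Occurrence 2 (position 3): no conditioning environment matches → elsewhere allophone [f].
Occurrence 3 (position 7): no conditioning environment matches → elsewhere allophone [f].

[v], [f], [f]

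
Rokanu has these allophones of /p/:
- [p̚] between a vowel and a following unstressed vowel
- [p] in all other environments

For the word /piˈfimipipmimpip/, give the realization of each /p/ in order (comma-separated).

Occurrence 1 (position 1): no conditioning environment matches → elsewhere allophone [p].
Occurrence 2 (position 7): between a vowel and a following unstressed vowel → [p̚].
Occurrence 3 (position 9): no conditioning environment matches → elsewhere allophone [p].
Occurrence 4 (position 13): no conditioning environment matches → elsewhere allophone [p].
Occurrence 5 (position 15): no conditioning environment matches → elsewhere allophone [p].

[p], [p̚], [p], [p], [p]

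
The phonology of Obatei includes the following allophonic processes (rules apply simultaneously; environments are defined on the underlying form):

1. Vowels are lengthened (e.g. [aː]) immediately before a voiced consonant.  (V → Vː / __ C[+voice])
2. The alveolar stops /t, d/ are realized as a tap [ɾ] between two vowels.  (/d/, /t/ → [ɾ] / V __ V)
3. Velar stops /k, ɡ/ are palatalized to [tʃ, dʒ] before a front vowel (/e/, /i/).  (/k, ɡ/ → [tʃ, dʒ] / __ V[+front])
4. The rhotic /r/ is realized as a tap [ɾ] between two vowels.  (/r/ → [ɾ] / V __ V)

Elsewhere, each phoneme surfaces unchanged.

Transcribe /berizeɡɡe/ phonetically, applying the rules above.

/b/ (word-initial): no rule targets it → [b].
/e/ (between /b/ and /r/) occurs before a voiced consonant → [eː] by rule 1.
Rule 4 applies to /r/ (between /e/ and /i/: between two vowels) → [ɾ].
/i/ (between /r/ and /z/): before a voiced consonant, so rule 1 applies → [iː].
/z/ stays [z].
/e/ (between /z/ and /ɡ/) occurs before a voiced consonant → [eː] by rule 1.
/ɡ/ (between /e/ and /ɡ/) is in the target of rule 3 but the environment (before a front vowel) is not met → [ɡ].
/ɡ/ (between /ɡ/ and /e/) occurs before a front vowel → [dʒ] by rule 3.
/e/ (word-final) fails the environment for rule 1, so it stays [e].

[beːɾiːzeːɡdʒe]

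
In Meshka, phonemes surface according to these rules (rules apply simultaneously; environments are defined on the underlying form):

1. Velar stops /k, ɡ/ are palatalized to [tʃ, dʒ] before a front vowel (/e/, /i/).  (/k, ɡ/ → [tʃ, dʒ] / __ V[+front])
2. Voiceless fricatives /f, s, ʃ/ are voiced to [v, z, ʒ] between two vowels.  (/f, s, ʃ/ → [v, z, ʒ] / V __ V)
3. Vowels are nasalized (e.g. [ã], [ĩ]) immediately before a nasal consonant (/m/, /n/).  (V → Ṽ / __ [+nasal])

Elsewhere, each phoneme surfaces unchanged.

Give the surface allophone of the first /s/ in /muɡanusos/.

Rule 2 applies to /s/ (between /u/ and /o/: between two vowels) → [z].

[z]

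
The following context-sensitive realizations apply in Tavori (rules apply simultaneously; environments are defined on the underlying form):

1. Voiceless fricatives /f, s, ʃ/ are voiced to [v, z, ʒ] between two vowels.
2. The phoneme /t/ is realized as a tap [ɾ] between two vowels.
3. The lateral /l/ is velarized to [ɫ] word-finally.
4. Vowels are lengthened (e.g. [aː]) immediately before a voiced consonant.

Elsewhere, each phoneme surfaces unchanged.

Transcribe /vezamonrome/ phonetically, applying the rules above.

/v/ (word-initial): no rule targets it → [v].
/e/ (between /v/ and /z/) occurs before a voiced consonant → [eː] by rule 4.
/z/ — not in any rule's target class → [z].
/a/ (between /z/ and /m/) occurs before a voiced consonant → [aː] by rule 4.
/m/ — not in any rule's target class → [m].
/o/ (between /m/ and /n/) occurs before a voiced consonant → [oː] by rule 4.
/n/ — not in any rule's target class → [n].
/r/ stays [r].
/o/ — between /r/ and /m/, before a voiced consonant — surfaces as [oː] (rule 4).
/m/ — not in any rule's target class → [m].
/e/ — word-final; rule 4 does not apply here → [e].

[veːzaːmoːnroːme]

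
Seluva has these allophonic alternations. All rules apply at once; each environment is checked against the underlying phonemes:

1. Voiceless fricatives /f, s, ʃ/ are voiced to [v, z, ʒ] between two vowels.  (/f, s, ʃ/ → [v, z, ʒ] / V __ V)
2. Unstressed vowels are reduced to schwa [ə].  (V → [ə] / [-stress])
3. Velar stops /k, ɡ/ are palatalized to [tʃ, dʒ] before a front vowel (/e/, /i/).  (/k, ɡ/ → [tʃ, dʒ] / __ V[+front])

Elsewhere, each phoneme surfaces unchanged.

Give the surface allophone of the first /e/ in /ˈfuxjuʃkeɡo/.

[ə]

/e/ (between /k/ and /ɡ/): in an unstressed syllable, so rule 2 applies → [ə].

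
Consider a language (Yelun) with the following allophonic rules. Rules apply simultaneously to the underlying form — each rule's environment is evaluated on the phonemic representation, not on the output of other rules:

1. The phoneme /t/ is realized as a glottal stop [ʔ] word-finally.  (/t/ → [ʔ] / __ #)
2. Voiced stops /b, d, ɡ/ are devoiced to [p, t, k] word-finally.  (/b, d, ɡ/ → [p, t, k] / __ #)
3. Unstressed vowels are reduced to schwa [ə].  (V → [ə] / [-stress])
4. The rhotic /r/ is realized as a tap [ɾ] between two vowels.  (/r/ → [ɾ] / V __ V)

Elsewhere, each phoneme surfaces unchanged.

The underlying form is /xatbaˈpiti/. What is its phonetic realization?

/x/ — not in any rule's target class → [x].
/a/ (between /x/ and /t/): in an unstressed syllable, so rule 3 applies → [ə].
/t/ (between /a/ and /b/): rule 1 targets it, but not word-finally → unchanged [t].
/b/ (between /t/ and /a/) fails the environment for rule 2, so it stays [b].
/a/ (between /b/ and /p/) occurs in an unstressed syllable → [ə] by rule 3.
/p/ (between /a/ and /i/) is unaffected → [p].
/i/ — between /p/ and /t/; rule 3 does not apply here → [i].
/t/ (between /i/ and /i/) is in the target of rule 1 but the environment (word-finally) is not met → [t].
Rule 3 applies to /i/ (word-final: in an unstressed syllable) → [ə].

[xətbəˈpitə]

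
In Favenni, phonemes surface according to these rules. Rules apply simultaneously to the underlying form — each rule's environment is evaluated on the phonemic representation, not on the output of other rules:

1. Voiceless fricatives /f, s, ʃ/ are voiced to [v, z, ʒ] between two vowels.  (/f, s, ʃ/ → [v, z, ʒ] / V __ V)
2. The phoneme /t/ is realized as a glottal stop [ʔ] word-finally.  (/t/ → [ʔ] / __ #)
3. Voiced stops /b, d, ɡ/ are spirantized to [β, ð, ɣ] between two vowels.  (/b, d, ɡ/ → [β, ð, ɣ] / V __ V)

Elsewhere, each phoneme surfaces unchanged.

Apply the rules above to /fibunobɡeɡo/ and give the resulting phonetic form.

[fiβunobɡeɣo]

/f/ (word-initial) is in the target of rule 1 but the environment (between two vowels) is not met → [f].
Rule 3 applies to /b/ (between /i/ and /u/: between two vowels) → [β].
/b/ (between /o/ and /ɡ/) is in the target of rule 3 but the environment (between two vowels) is not met → [b].
/ɡ/ — between /b/ and /e/; rule 3 does not apply here → [ɡ].
Rule 3 applies to /ɡ/ (between /e/ and /o/: between two vowels) → [ɣ].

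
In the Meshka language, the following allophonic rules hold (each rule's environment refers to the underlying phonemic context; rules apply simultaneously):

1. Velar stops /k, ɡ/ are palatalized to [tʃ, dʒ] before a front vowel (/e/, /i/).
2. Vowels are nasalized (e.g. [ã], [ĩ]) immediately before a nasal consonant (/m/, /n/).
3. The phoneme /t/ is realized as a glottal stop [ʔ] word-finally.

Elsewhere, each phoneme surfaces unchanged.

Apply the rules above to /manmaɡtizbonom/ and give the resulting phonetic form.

[mãnmaɡtizbõnõm]

/m/ (word-initial): no rule targets it → [m].
/a/ (between /m/ and /n/): before a nasal consonant, so rule 2 applies → [ã].
/n/ — not in any rule's target class → [n].
/m/ stays [m].
/a/ (between /m/ and /ɡ/): rule 2 targets it, but not before a nasal consonant → unchanged [a].
/ɡ/ (between /a/ and /t/) is in the target of rule 1 but the environment (before a front vowel) is not met → [ɡ].
/t/ — between /ɡ/ and /i/; rule 3 does not apply here → [t].
/i/ (between /t/ and /z/): rule 2 targets it, but not before a nasal consonant → unchanged [i].
/z/ — not in any rule's target class → [z].
/b/ (between /z/ and /o/) is unaffected → [b].
Rule 2 applies to /o/ (between /b/ and /n/: before a nasal consonant) → [õ].
/n/ (between /o/ and /o/) is unaffected → [n].
/o/ (between /n/ and /m/) occurs before a nasal consonant → [õ] by rule 2.
/m/ (word-final) is unaffected → [m].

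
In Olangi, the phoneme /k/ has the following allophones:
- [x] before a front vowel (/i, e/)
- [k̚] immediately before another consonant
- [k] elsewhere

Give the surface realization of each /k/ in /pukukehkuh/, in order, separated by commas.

[k], [x], [k]

Occurrence 1 (position 3): no conditioning environment matches → elsewhere allophone [k].
Occurrence 2 (position 5): before a front vowel (/i, e/) → [x].
Occurrence 3 (position 8): no conditioning environment matches → elsewhere allophone [k].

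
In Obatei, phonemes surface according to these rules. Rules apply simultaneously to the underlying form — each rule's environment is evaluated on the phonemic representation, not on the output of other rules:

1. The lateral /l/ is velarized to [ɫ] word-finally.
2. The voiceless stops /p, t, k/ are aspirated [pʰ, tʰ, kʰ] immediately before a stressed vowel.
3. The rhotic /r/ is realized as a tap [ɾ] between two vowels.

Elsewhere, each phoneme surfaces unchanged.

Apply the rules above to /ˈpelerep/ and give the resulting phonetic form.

/p/ (word-initial) occurs immediately before a stressed vowel → [pʰ] by rule 2.
/e/ (between /p/ and /l/): no rule targets it → [e].
/l/ (between /e/ and /e/) fails the environment for rule 1, so it stays [l].
/e/ (between /l/ and /r/): no rule targets it → [e].
/r/ (between /e/ and /e/) occurs between two vowels → [ɾ] by rule 3.
/e/ — not in any rule's target class → [e].
/p/ (word-final) fails the environment for rule 2, so it stays [p].

[ˈpʰeleɾep]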